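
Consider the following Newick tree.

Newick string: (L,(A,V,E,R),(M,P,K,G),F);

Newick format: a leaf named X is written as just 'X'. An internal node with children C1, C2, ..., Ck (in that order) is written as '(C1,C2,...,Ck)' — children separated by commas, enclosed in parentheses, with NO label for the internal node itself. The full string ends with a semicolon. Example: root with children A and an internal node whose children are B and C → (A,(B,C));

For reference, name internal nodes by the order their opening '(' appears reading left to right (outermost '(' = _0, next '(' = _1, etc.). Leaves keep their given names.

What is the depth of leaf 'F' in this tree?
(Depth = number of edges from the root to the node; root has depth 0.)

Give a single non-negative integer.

Newick: (L,(A,V,E,R),(M,P,K,G),F);
Naming internals by '(' encounter order: outermost '(' = _0, next = _1, ...
Query node: F
Path from root: _0 -> F
Depth of F: 1 (number of edges from root)

Answer: 1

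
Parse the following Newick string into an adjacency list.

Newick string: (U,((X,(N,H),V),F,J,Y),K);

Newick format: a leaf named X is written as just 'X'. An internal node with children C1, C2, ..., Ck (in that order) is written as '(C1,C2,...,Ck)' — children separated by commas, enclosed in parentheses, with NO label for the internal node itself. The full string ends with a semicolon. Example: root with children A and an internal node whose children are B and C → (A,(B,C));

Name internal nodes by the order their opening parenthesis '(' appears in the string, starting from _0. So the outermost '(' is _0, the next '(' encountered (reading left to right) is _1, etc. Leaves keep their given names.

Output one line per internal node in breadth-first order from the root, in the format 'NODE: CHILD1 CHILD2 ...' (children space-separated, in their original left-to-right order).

Answer: _0: U _1 K
_1: _2 F J Y
_2: X _3 V
_3: N H

Derivation:
Input: (U,((X,(N,H),V),F,J,Y),K);
Scanning left-to-right, naming '(' by encounter order:
  pos 0: '(' -> open internal node _0 (depth 1)
  pos 3: '(' -> open internal node _1 (depth 2)
  pos 4: '(' -> open internal node _2 (depth 3)
  pos 7: '(' -> open internal node _3 (depth 4)
  pos 11: ')' -> close internal node _3 (now at depth 3)
  pos 14: ')' -> close internal node _2 (now at depth 2)
  pos 21: ')' -> close internal node _1 (now at depth 1)
  pos 24: ')' -> close internal node _0 (now at depth 0)
Total internal nodes: 4
BFS adjacency from root:
  _0: U _1 K
  _1: _2 F J Y
  _2: X _3 V
  _3: N H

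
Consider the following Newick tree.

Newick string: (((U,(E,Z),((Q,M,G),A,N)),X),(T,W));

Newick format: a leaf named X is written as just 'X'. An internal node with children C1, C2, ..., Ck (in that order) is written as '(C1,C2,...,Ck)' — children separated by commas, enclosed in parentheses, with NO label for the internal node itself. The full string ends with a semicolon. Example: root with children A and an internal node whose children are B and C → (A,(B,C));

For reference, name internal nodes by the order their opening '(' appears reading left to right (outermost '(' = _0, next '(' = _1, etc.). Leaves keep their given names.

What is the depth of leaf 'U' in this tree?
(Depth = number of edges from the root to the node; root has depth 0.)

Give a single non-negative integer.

Newick: (((U,(E,Z),((Q,M,G),A,N)),X),(T,W));
Naming internals by '(' encounter order: outermost '(' = _0, next = _1, ...
Query node: U
Path from root: _0 -> _1 -> _2 -> U
Depth of U: 3 (number of edges from root)

Answer: 3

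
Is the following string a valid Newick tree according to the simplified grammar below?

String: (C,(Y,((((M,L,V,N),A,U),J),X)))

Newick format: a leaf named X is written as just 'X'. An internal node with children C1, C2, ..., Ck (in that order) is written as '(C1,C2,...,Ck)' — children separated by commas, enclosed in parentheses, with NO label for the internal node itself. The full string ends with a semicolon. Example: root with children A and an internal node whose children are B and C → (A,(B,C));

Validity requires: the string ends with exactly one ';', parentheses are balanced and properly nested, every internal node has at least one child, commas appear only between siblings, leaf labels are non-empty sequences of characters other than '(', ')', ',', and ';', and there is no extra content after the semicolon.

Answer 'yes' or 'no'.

Answer: no

Derivation:
Input: (C,(Y,((((M,L,V,N),A,U),J),X)))
Paren balance: 6 '(' vs 6 ')' OK
Ends with single ';': False
Full parse: FAILS (must end with ;)
Valid: False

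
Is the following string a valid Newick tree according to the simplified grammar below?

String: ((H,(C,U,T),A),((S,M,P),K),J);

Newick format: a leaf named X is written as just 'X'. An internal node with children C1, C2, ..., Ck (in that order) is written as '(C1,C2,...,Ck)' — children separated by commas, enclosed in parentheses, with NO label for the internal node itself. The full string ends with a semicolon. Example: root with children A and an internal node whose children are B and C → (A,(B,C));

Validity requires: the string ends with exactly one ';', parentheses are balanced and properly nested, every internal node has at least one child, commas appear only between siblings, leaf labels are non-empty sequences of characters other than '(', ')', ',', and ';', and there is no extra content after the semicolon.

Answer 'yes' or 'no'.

Answer: yes

Derivation:
Input: ((H,(C,U,T),A),((S,M,P),K),J);
Paren balance: 5 '(' vs 5 ')' OK
Ends with single ';': True
Full parse: OK
Valid: True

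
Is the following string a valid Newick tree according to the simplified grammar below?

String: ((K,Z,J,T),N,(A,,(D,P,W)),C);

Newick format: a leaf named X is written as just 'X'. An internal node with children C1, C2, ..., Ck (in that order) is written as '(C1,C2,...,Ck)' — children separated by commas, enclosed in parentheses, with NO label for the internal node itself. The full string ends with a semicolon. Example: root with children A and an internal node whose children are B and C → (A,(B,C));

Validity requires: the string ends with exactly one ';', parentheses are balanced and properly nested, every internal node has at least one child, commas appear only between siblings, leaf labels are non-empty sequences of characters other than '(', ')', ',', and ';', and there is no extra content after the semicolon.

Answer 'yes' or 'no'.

Input: ((K,Z,J,T),N,(A,,(D,P,W)),C);
Paren balance: 4 '(' vs 4 ')' OK
Ends with single ';': True
Full parse: FAILS (empty leaf label at pos 16)
Valid: False

Answer: no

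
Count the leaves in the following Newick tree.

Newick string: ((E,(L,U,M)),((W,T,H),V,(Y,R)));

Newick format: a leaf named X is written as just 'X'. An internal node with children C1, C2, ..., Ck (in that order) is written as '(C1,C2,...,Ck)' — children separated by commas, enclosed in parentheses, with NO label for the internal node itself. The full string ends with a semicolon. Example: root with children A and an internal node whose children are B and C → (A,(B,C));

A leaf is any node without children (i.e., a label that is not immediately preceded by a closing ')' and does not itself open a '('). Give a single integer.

Newick: ((E,(L,U,M)),((W,T,H),V,(Y,R)));
Scan left-to-right; a leaf is any maximal label run not followed by '(':
  pos 2: leaf 'E' → count = 1
  pos 5: leaf 'L' → count = 2
  pos 7: leaf 'U' → count = 3
  pos 9: leaf 'M' → count = 4
  pos 15: leaf 'W' → count = 5
  pos 17: leaf 'T' → count = 6
  pos 19: leaf 'H' → count = 7
  pos 22: leaf 'V' → count = 8
  pos 25: leaf 'Y' → count = 9
  pos 27: leaf 'R' → count = 10
Total leaves: 10

Answer: 10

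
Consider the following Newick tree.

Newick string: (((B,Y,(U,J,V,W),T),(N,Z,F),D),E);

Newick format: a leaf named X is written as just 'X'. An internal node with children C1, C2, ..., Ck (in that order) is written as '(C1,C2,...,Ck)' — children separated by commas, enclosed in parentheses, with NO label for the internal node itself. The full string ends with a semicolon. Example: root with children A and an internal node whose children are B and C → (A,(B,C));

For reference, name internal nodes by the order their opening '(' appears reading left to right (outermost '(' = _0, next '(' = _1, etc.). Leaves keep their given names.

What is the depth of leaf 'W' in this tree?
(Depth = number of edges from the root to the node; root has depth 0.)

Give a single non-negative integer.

Answer: 4

Derivation:
Newick: (((B,Y,(U,J,V,W),T),(N,Z,F),D),E);
Naming internals by '(' encounter order: outermost '(' = _0, next = _1, ...
Query node: W
Path from root: _0 -> _1 -> _2 -> _3 -> W
Depth of W: 4 (number of edges from root)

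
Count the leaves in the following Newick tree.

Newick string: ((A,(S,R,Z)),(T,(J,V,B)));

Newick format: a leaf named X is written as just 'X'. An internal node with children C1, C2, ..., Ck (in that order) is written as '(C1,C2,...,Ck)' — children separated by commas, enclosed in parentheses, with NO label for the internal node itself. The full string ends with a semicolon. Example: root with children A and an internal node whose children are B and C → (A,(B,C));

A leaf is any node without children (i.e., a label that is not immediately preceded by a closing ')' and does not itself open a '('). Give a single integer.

Newick: ((A,(S,R,Z)),(T,(J,V,B)));
Scan left-to-right; a leaf is any maximal label run not followed by '(':
  pos 2: leaf 'A' → count = 1
  pos 5: leaf 'S' → count = 2
  pos 7: leaf 'R' → count = 3
  pos 9: leaf 'Z' → count = 4
  pos 14: leaf 'T' → count = 5
  pos 17: leaf 'J' → count = 6
  pos 19: leaf 'V' → count = 7
  pos 21: leaf 'B' → count = 8
Total leaves: 8

Answer: 8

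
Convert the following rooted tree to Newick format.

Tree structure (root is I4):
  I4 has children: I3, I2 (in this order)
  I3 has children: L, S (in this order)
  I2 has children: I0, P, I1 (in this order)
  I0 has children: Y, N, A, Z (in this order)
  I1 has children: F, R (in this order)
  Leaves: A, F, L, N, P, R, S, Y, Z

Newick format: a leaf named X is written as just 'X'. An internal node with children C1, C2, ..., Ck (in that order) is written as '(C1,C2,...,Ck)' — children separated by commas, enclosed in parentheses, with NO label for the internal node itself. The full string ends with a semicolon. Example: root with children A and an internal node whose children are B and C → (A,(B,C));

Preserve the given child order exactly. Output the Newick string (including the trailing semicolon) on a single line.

internal I4 with children ['I3', 'I2']
  internal I3 with children ['L', 'S']
    leaf 'L' → 'L'
    leaf 'S' → 'S'
  → '(L,S)'
  internal I2 with children ['I0', 'P', 'I1']
    internal I0 with children ['Y', 'N', 'A', 'Z']
      leaf 'Y' → 'Y'
      leaf 'N' → 'N'
      leaf 'A' → 'A'
      leaf 'Z' → 'Z'
    → '(Y,N,A,Z)'
    leaf 'P' → 'P'
    internal I1 with children ['F', 'R']
      leaf 'F' → 'F'
      leaf 'R' → 'R'
    → '(F,R)'
  → '((Y,N,A,Z),P,(F,R))'
→ '((L,S),((Y,N,A,Z),P,(F,R)))'
Final: ((L,S),((Y,N,A,Z),P,(F,R)));

Answer: ((L,S),((Y,N,A,Z),P,(F,R)));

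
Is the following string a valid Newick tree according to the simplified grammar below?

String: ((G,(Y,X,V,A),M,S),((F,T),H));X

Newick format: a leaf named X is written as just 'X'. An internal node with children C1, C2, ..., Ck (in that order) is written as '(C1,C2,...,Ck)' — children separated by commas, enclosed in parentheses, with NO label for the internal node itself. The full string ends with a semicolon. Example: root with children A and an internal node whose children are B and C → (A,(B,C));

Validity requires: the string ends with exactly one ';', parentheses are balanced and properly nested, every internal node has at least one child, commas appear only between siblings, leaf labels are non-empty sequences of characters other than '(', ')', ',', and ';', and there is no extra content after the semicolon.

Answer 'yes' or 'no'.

Input: ((G,(Y,X,V,A),M,S),((F,T),H));X
Paren balance: 5 '(' vs 5 ')' OK
Ends with single ';': False
Full parse: FAILS (must end with ;)
Valid: False

Answer: no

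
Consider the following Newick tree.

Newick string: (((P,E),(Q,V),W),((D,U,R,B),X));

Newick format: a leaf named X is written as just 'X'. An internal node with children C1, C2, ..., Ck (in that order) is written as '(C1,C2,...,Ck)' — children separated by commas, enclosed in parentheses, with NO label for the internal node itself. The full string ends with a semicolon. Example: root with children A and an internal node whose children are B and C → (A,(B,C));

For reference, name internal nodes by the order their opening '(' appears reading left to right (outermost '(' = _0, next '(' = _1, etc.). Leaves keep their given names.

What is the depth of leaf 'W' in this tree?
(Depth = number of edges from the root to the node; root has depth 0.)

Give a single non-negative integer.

Answer: 2

Derivation:
Newick: (((P,E),(Q,V),W),((D,U,R,B),X));
Naming internals by '(' encounter order: outermost '(' = _0, next = _1, ...
Query node: W
Path from root: _0 -> _1 -> W
Depth of W: 2 (number of edges from root)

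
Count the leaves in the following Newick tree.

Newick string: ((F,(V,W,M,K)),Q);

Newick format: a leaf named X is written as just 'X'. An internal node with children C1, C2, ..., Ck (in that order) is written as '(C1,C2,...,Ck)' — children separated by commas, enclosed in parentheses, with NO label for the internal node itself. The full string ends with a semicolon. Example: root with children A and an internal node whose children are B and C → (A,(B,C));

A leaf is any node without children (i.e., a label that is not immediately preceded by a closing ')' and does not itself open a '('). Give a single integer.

Answer: 6

Derivation:
Newick: ((F,(V,W,M,K)),Q);
Scan left-to-right; a leaf is any maximal label run not followed by '(':
  pos 2: leaf 'F' → count = 1
  pos 5: leaf 'V' → count = 2
  pos 7: leaf 'W' → count = 3
  pos 9: leaf 'M' → count = 4
  pos 11: leaf 'K' → count = 5
  pos 15: leaf 'Q' → count = 6
Total leaves: 6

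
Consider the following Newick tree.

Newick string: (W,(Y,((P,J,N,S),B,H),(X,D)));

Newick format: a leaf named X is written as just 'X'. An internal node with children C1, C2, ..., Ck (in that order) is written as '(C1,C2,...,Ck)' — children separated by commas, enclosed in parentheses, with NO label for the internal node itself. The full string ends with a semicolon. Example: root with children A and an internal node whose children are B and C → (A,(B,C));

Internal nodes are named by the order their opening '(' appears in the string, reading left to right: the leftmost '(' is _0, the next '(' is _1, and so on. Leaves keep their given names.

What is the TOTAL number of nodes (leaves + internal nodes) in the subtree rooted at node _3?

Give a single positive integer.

Newick: (W,(Y,((P,J,N,S),B,H),(X,D)));
Locate _3: it is the '(' at position 7 (the 4th '(' reading left to right).
Query: subtree rooted at _3
_3: subtree_size = 1 + 4
  P: subtree_size = 1 + 0
  J: subtree_size = 1 + 0
  N: subtree_size = 1 + 0
  S: subtree_size = 1 + 0
Total subtree size of _3: 5

Answer: 5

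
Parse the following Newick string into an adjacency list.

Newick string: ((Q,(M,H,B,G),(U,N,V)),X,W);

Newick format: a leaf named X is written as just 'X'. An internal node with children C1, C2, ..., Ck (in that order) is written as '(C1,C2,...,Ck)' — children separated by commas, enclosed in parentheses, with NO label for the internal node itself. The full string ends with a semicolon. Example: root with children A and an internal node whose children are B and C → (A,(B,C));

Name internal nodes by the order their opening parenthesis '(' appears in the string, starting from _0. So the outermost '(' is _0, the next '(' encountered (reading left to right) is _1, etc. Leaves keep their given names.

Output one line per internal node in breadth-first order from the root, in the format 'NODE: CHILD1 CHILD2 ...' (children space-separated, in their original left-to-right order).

Input: ((Q,(M,H,B,G),(U,N,V)),X,W);
Scanning left-to-right, naming '(' by encounter order:
  pos 0: '(' -> open internal node _0 (depth 1)
  pos 1: '(' -> open internal node _1 (depth 2)
  pos 4: '(' -> open internal node _2 (depth 3)
  pos 12: ')' -> close internal node _2 (now at depth 2)
  pos 14: '(' -> open internal node _3 (depth 3)
  pos 20: ')' -> close internal node _3 (now at depth 2)
  pos 21: ')' -> close internal node _1 (now at depth 1)
  pos 26: ')' -> close internal node _0 (now at depth 0)
Total internal nodes: 4
BFS adjacency from root:
  _0: _1 X W
  _1: Q _2 _3
  _2: M H B G
  _3: U N V

Answer: _0: _1 X W
_1: Q _2 _3
_2: M H B G
_3: U N V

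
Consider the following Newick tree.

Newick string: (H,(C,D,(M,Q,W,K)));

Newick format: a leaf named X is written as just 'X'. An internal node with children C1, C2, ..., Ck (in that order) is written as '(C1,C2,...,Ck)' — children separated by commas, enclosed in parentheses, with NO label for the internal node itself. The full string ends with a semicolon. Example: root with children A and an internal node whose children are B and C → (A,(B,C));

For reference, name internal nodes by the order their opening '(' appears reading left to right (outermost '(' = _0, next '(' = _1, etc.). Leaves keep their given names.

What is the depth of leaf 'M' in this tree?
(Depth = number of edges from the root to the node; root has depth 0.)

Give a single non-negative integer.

Newick: (H,(C,D,(M,Q,W,K)));
Naming internals by '(' encounter order: outermost '(' = _0, next = _1, ...
Query node: M
Path from root: _0 -> _1 -> _2 -> M
Depth of M: 3 (number of edges from root)

Answer: 3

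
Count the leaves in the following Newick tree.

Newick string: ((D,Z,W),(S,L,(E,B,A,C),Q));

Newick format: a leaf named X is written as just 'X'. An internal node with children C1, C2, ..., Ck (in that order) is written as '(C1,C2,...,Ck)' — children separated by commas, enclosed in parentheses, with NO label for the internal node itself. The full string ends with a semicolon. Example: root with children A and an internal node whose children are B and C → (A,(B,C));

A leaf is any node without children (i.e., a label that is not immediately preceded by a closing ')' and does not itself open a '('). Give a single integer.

Answer: 10

Derivation:
Newick: ((D,Z,W),(S,L,(E,B,A,C),Q));
Scan left-to-right; a leaf is any maximal label run not followed by '(':
  pos 2: leaf 'D' → count = 1
  pos 4: leaf 'Z' → count = 2
  pos 6: leaf 'W' → count = 3
  pos 10: leaf 'S' → count = 4
  pos 12: leaf 'L' → count = 5
  pos 15: leaf 'E' → count = 6
  pos 17: leaf 'B' → count = 7
  pos 19: leaf 'A' → count = 8
  pos 21: leaf 'C' → count = 9
  pos 24: leaf 'Q' → count = 10
Total leaves: 10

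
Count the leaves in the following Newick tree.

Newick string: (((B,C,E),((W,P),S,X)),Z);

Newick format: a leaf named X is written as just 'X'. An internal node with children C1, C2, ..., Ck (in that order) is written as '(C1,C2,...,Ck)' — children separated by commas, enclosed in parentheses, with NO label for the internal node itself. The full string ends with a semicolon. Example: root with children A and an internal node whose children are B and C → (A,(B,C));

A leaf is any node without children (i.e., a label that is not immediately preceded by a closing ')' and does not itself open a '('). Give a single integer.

Answer: 8

Derivation:
Newick: (((B,C,E),((W,P),S,X)),Z);
Scan left-to-right; a leaf is any maximal label run not followed by '(':
  pos 3: leaf 'B' → count = 1
  pos 5: leaf 'C' → count = 2
  pos 7: leaf 'E' → count = 3
  pos 12: leaf 'W' → count = 4
  pos 14: leaf 'P' → count = 5
  pos 17: leaf 'S' → count = 6
  pos 19: leaf 'X' → count = 7
  pos 23: leaf 'Z' → count = 8
Total leaves: 8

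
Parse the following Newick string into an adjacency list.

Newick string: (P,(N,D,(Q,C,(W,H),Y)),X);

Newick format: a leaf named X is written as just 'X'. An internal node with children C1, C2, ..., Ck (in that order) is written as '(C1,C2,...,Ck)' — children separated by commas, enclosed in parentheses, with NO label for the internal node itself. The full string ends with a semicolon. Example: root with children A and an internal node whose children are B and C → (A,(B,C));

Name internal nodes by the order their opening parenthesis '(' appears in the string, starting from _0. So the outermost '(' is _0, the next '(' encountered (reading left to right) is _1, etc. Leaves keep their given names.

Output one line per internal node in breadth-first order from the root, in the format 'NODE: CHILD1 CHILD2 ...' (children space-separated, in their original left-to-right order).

Input: (P,(N,D,(Q,C,(W,H),Y)),X);
Scanning left-to-right, naming '(' by encounter order:
  pos 0: '(' -> open internal node _0 (depth 1)
  pos 3: '(' -> open internal node _1 (depth 2)
  pos 8: '(' -> open internal node _2 (depth 3)
  pos 13: '(' -> open internal node _3 (depth 4)
  pos 17: ')' -> close internal node _3 (now at depth 3)
  pos 20: ')' -> close internal node _2 (now at depth 2)
  pos 21: ')' -> close internal node _1 (now at depth 1)
  pos 24: ')' -> close internal node _0 (now at depth 0)
Total internal nodes: 4
BFS adjacency from root:
  _0: P _1 X
  _1: N D _2
  _2: Q C _3 Y
  _3: W H

Answer: _0: P _1 X
_1: N D _2
_2: Q C _3 Y
_3: W H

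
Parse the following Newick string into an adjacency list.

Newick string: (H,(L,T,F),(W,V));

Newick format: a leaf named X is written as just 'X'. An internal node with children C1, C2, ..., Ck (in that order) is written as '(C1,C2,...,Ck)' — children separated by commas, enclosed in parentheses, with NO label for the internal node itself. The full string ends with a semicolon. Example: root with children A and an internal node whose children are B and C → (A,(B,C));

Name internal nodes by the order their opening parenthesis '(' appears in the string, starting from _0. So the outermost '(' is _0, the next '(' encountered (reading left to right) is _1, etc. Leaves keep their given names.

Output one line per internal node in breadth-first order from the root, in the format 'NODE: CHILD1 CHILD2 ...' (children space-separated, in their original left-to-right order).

Answer: _0: H _1 _2
_1: L T F
_2: W V

Derivation:
Input: (H,(L,T,F),(W,V));
Scanning left-to-right, naming '(' by encounter order:
  pos 0: '(' -> open internal node _0 (depth 1)
  pos 3: '(' -> open internal node _1 (depth 2)
  pos 9: ')' -> close internal node _1 (now at depth 1)
  pos 11: '(' -> open internal node _2 (depth 2)
  pos 15: ')' -> close internal node _2 (now at depth 1)
  pos 16: ')' -> close internal node _0 (now at depth 0)
Total internal nodes: 3
BFS adjacency from root:
  _0: H _1 _2
  _1: L T F
  _2: W V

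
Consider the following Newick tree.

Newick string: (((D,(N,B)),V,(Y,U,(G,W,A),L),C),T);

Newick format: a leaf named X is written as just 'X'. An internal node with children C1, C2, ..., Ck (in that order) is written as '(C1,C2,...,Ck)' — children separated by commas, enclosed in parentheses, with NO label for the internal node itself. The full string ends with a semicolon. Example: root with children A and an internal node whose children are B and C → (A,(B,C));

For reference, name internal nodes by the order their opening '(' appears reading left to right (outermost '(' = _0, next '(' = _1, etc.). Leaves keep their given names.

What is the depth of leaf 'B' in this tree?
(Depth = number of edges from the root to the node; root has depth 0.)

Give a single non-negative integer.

Newick: (((D,(N,B)),V,(Y,U,(G,W,A),L),C),T);
Naming internals by '(' encounter order: outermost '(' = _0, next = _1, ...
Query node: B
Path from root: _0 -> _1 -> _2 -> _3 -> B
Depth of B: 4 (number of edges from root)

Answer: 4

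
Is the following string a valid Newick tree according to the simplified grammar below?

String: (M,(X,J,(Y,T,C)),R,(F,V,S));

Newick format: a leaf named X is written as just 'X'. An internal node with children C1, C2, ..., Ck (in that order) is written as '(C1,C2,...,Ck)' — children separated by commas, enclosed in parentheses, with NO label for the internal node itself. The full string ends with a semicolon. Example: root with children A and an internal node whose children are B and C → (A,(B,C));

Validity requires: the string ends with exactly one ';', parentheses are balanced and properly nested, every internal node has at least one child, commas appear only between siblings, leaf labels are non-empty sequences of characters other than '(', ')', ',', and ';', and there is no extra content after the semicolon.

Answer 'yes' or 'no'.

Answer: yes

Derivation:
Input: (M,(X,J,(Y,T,C)),R,(F,V,S));
Paren balance: 4 '(' vs 4 ')' OK
Ends with single ';': True
Full parse: OK
Valid: True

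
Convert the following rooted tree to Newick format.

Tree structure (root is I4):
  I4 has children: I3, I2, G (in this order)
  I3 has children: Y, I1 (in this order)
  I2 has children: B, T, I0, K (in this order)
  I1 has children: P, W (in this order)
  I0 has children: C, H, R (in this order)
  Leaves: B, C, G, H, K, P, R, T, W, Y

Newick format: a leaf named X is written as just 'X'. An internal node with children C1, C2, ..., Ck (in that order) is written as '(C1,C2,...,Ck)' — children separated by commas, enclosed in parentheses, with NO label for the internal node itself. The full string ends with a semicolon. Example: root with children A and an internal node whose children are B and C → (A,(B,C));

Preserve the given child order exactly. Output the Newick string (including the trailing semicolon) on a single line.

Answer: ((Y,(P,W)),(B,T,(C,H,R),K),G);

Derivation:
internal I4 with children ['I3', 'I2', 'G']
  internal I3 with children ['Y', 'I1']
    leaf 'Y' → 'Y'
    internal I1 with children ['P', 'W']
      leaf 'P' → 'P'
      leaf 'W' → 'W'
    → '(P,W)'
  → '(Y,(P,W))'
  internal I2 with children ['B', 'T', 'I0', 'K']
    leaf 'B' → 'B'
    leaf 'T' → 'T'
    internal I0 with children ['C', 'H', 'R']
      leaf 'C' → 'C'
      leaf 'H' → 'H'
      leaf 'R' → 'R'
    → '(C,H,R)'
    leaf 'K' → 'K'
  → '(B,T,(C,H,R),K)'
  leaf 'G' → 'G'
→ '((Y,(P,W)),(B,T,(C,H,R),K),G)'
Final: ((Y,(P,W)),(B,T,(C,H,R),K),G);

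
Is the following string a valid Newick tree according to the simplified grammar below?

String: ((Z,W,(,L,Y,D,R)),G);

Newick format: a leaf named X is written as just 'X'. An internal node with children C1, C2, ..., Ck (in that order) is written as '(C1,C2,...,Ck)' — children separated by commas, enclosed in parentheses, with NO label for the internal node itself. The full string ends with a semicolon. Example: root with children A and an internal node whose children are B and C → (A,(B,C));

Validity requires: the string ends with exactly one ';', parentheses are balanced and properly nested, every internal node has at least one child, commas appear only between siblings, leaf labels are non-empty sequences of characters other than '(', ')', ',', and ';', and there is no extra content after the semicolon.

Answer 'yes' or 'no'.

Answer: no

Derivation:
Input: ((Z,W,(,L,Y,D,R)),G);
Paren balance: 3 '(' vs 3 ')' OK
Ends with single ';': True
Full parse: FAILS (empty leaf label at pos 7)
Valid: False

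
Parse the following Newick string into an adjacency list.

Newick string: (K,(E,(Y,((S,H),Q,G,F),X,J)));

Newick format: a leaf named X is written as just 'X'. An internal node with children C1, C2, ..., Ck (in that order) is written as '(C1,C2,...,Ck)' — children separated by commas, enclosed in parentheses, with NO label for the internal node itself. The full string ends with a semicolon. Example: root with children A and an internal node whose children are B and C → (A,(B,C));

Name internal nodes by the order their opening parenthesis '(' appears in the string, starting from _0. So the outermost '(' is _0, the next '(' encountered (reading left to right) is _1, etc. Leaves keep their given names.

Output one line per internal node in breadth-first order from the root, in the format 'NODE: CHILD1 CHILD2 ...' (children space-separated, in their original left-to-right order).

Input: (K,(E,(Y,((S,H),Q,G,F),X,J)));
Scanning left-to-right, naming '(' by encounter order:
  pos 0: '(' -> open internal node _0 (depth 1)
  pos 3: '(' -> open internal node _1 (depth 2)
  pos 6: '(' -> open internal node _2 (depth 3)
  pos 9: '(' -> open internal node _3 (depth 4)
  pos 10: '(' -> open internal node _4 (depth 5)
  pos 14: ')' -> close internal node _4 (now at depth 4)
  pos 21: ')' -> close internal node _3 (now at depth 3)
  pos 26: ')' -> close internal node _2 (now at depth 2)
  pos 27: ')' -> close internal node _1 (now at depth 1)
  pos 28: ')' -> close internal node _0 (now at depth 0)
Total internal nodes: 5
BFS adjacency from root:
  _0: K _1
  _1: E _2
  _2: Y _3 X J
  _3: _4 Q G F
  _4: S H

Answer: _0: K _1
_1: E _2
_2: Y _3 X J
_3: _4 Q G F
_4: S H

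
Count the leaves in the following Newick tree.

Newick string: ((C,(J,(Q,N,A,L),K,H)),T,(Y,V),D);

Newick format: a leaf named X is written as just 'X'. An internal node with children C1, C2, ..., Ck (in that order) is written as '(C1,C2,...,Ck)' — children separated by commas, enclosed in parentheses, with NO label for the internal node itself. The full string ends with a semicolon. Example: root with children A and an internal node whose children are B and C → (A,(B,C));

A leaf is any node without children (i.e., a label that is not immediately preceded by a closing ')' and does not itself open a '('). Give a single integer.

Newick: ((C,(J,(Q,N,A,L),K,H)),T,(Y,V),D);
Scan left-to-right; a leaf is any maximal label run not followed by '(':
  pos 2: leaf 'C' → count = 1
  pos 5: leaf 'J' → count = 2
  pos 8: leaf 'Q' → count = 3
  pos 10: leaf 'N' → count = 4
  pos 12: leaf 'A' → count = 5
  pos 14: leaf 'L' → count = 6
  pos 17: leaf 'K' → count = 7
  pos 19: leaf 'H' → count = 8
  pos 23: leaf 'T' → count = 9
  pos 26: leaf 'Y' → count = 10
  pos 28: leaf 'V' → count = 11
  pos 31: leaf 'D' → count = 12
Total leaves: 12

Answer: 12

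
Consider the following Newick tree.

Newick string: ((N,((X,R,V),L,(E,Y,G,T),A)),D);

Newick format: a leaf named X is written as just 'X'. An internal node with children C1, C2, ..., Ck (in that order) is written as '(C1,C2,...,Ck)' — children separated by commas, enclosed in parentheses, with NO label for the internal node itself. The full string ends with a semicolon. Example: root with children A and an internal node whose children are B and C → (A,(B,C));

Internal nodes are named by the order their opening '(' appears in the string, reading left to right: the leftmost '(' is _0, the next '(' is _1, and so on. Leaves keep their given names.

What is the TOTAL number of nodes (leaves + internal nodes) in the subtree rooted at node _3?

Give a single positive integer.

Newick: ((N,((X,R,V),L,(E,Y,G,T),A)),D);
Locate _3: it is the '(' at position 5 (the 4th '(' reading left to right).
Query: subtree rooted at _3
_3: subtree_size = 1 + 3
  X: subtree_size = 1 + 0
  R: subtree_size = 1 + 0
  V: subtree_size = 1 + 0
Total subtree size of _3: 4

Answer: 4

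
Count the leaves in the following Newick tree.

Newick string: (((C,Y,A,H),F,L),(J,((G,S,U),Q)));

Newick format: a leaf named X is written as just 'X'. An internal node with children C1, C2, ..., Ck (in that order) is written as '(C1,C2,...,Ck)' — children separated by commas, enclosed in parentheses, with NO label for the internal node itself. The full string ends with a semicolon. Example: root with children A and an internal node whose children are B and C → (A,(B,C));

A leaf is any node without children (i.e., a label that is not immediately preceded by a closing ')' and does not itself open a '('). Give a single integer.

Newick: (((C,Y,A,H),F,L),(J,((G,S,U),Q)));
Scan left-to-right; a leaf is any maximal label run not followed by '(':
  pos 3: leaf 'C' → count = 1
  pos 5: leaf 'Y' → count = 2
  pos 7: leaf 'A' → count = 3
  pos 9: leaf 'H' → count = 4
  pos 12: leaf 'F' → count = 5
  pos 14: leaf 'L' → count = 6
  pos 18: leaf 'J' → count = 7
  pos 22: leaf 'G' → count = 8
  pos 24: leaf 'S' → count = 9
  pos 26: leaf 'U' → count = 10
  pos 29: leaf 'Q' → count = 11
Total leaves: 11

Answer: 11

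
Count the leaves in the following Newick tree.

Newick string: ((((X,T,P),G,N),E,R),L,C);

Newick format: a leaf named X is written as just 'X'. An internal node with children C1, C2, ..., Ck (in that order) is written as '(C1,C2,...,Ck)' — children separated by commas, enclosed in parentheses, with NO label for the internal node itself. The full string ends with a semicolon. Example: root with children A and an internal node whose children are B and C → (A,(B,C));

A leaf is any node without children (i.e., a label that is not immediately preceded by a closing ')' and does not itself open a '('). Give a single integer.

Answer: 9

Derivation:
Newick: ((((X,T,P),G,N),E,R),L,C);
Scan left-to-right; a leaf is any maximal label run not followed by '(':
  pos 4: leaf 'X' → count = 1
  pos 6: leaf 'T' → count = 2
  pos 8: leaf 'P' → count = 3
  pos 11: leaf 'G' → count = 4
  pos 13: leaf 'N' → count = 5
  pos 16: leaf 'E' → count = 6
  pos 18: leaf 'R' → count = 7
  pos 21: leaf 'L' → count = 8
  pos 23: leaf 'C' → count = 9
Total leaves: 9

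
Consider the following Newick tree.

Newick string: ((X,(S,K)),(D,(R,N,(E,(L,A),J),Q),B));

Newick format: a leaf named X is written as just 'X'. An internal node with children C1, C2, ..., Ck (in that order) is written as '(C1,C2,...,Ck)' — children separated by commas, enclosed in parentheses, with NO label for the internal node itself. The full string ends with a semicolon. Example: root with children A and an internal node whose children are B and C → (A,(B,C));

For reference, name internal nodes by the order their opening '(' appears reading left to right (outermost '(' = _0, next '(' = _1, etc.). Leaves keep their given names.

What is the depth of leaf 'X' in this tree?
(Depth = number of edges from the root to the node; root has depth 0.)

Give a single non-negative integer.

Newick: ((X,(S,K)),(D,(R,N,(E,(L,A),J),Q),B));
Naming internals by '(' encounter order: outermost '(' = _0, next = _1, ...
Query node: X
Path from root: _0 -> _1 -> X
Depth of X: 2 (number of edges from root)

Answer: 2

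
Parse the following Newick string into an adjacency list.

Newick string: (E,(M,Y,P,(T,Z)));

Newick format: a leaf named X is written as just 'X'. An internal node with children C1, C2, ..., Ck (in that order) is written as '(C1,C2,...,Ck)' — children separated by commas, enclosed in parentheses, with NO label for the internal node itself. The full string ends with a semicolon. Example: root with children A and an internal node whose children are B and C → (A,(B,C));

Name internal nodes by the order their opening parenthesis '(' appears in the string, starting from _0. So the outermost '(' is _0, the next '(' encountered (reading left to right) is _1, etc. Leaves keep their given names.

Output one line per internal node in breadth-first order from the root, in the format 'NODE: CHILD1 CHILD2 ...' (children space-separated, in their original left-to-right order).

Input: (E,(M,Y,P,(T,Z)));
Scanning left-to-right, naming '(' by encounter order:
  pos 0: '(' -> open internal node _0 (depth 1)
  pos 3: '(' -> open internal node _1 (depth 2)
  pos 10: '(' -> open internal node _2 (depth 3)
  pos 14: ')' -> close internal node _2 (now at depth 2)
  pos 15: ')' -> close internal node _1 (now at depth 1)
  pos 16: ')' -> close internal node _0 (now at depth 0)
Total internal nodes: 3
BFS adjacency from root:
  _0: E _1
  _1: M Y P _2
  _2: T Z

Answer: _0: E _1
_1: M Y P _2
_2: T Z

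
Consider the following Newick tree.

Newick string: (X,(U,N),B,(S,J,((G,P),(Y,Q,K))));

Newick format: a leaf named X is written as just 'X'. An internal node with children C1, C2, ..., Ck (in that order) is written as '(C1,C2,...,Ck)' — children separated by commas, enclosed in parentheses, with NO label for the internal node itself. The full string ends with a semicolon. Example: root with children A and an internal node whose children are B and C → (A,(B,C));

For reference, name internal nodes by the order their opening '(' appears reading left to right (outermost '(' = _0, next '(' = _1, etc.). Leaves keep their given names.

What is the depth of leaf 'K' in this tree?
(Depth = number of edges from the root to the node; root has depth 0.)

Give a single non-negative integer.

Answer: 4

Derivation:
Newick: (X,(U,N),B,(S,J,((G,P),(Y,Q,K))));
Naming internals by '(' encounter order: outermost '(' = _0, next = _1, ...
Query node: K
Path from root: _0 -> _2 -> _3 -> _5 -> K
Depth of K: 4 (number of edges from root)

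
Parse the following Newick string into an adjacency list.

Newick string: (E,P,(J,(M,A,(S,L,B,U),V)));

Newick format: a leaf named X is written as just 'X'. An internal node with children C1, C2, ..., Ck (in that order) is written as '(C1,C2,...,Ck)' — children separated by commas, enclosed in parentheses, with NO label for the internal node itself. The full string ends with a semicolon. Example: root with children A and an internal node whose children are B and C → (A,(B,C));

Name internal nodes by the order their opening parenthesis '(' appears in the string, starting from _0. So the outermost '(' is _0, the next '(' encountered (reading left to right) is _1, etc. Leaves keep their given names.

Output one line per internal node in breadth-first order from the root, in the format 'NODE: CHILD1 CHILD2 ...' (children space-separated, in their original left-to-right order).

Input: (E,P,(J,(M,A,(S,L,B,U),V)));
Scanning left-to-right, naming '(' by encounter order:
  pos 0: '(' -> open internal node _0 (depth 1)
  pos 5: '(' -> open internal node _1 (depth 2)
  pos 8: '(' -> open internal node _2 (depth 3)
  pos 13: '(' -> open internal node _3 (depth 4)
  pos 21: ')' -> close internal node _3 (now at depth 3)
  pos 24: ')' -> close internal node _2 (now at depth 2)
  pos 25: ')' -> close internal node _1 (now at depth 1)
  pos 26: ')' -> close internal node _0 (now at depth 0)
Total internal nodes: 4
BFS adjacency from root:
  _0: E P _1
  _1: J _2
  _2: M A _3 V
  _3: S L B U

Answer: _0: E P _1
_1: J _2
_2: M A _3 V
_3: S L B U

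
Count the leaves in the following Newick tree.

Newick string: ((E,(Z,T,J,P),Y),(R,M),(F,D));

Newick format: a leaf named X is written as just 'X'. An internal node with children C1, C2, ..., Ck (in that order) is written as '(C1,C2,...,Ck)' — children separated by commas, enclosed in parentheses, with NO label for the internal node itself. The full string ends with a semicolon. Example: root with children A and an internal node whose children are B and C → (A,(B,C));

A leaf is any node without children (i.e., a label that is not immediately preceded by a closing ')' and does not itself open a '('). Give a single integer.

Answer: 10

Derivation:
Newick: ((E,(Z,T,J,P),Y),(R,M),(F,D));
Scan left-to-right; a leaf is any maximal label run not followed by '(':
  pos 2: leaf 'E' → count = 1
  pos 5: leaf 'Z' → count = 2
  pos 7: leaf 'T' → count = 3
  pos 9: leaf 'J' → count = 4
  pos 11: leaf 'P' → count = 5
  pos 14: leaf 'Y' → count = 6
  pos 18: leaf 'R' → count = 7
  pos 20: leaf 'M' → count = 8
  pos 24: leaf 'F' → count = 9
  pos 26: leaf 'D' → count = 10
Total leaves: 10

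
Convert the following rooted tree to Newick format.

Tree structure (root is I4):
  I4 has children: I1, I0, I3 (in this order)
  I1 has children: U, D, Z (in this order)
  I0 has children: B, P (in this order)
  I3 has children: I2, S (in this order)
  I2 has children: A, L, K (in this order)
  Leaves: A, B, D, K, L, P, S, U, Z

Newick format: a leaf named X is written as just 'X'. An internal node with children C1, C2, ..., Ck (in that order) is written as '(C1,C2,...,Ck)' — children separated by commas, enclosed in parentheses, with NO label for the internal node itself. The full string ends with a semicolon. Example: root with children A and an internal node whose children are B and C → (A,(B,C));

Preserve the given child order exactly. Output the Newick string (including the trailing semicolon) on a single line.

internal I4 with children ['I1', 'I0', 'I3']
  internal I1 with children ['U', 'D', 'Z']
    leaf 'U' → 'U'
    leaf 'D' → 'D'
    leaf 'Z' → 'Z'
  → '(U,D,Z)'
  internal I0 with children ['B', 'P']
    leaf 'B' → 'B'
    leaf 'P' → 'P'
  → '(B,P)'
  internal I3 with children ['I2', 'S']
    internal I2 with children ['A', 'L', 'K']
      leaf 'A' → 'A'
      leaf 'L' → 'L'
      leaf 'K' → 'K'
    → '(A,L,K)'
    leaf 'S' → 'S'
  → '((A,L,K),S)'
→ '((U,D,Z),(B,P),((A,L,K),S))'
Final: ((U,D,Z),(B,P),((A,L,K),S));

Answer: ((U,D,Z),(B,P),((A,L,K),S));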